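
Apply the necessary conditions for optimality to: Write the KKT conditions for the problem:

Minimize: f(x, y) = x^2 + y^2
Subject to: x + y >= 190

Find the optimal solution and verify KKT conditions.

KKT conditions for min x^2 + y^2 s.t. x + y >= 190:
Stationarity: 2x = mu, 2y = mu
So x = y = mu/2.
Complementary slackness: mu*(x + y - 190) = 0
Primal feasibility: x + y >= 190; dual feasibility: mu >= 0
If mu = 0 then x = y = 0, but 0 + 0 < 190 is infeasible, so the constraint is active.
Constraint active: x + y = 2*(mu/2) = 190 => mu = 190
x = y = 95, f = 18050
Verify: stationarity 2*95 = 190 = mu; primal 95 + 95 = 190 >= 190; dual mu = 190 >= 0; complementary slackness 190*(190 - 190) = 0. All KKT conditions hold.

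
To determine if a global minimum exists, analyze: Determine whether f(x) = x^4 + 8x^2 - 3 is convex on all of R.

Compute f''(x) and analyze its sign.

f(x) = x^4 + 8x^2 - 3
f'(x) = 4x^3 + 16x
f''(x) = 12x^2 + 16
f''(x) = 12x^2 + 16 >= 16 > 0 for all x
Therefore, f is convex on R.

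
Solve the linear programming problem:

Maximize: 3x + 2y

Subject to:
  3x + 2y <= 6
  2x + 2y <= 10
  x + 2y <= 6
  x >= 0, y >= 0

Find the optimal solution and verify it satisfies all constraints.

Feasible vertices: (0, 0), (0, 3), (2, 0)
Objective 3x + 2y at each vertex:
  (0, 0): 0
  (0, 3): 6
  (2, 0): 6
Maximum is 6 at (0, 3).
Verify constraints at (x, y) = (0, 3):
  3*0 + 2*3 = 6 <= 6 (active)
  2*0 + 2*3 = 6 <= 10
  1*0 + 2*3 = 6 <= 6 (active)
  x = 0 >= 0, y = 3 >= 0. All constraints satisfied.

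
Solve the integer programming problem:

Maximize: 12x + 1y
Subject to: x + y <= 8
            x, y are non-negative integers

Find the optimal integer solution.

Objective: 12x + 1y, constraint: x + y <= 8
Coefficient of x is 12 >= coefficient of y is 1, so allocate the entire budget to x.
Optimal: x = 8, y = 0, value = 96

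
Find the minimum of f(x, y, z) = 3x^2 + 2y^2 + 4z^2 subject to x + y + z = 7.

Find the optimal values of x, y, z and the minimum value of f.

Using Lagrange multipliers on f = 3x^2 + 2y^2 + 4z^2 with constraint x + y + z = 7:
Conditions: 2*3*x = lambda, 2*2*y = lambda, 2*4*z = lambda
So x = lambda/6, y = lambda/4, z = lambda/8
Substituting into constraint: lambda * (13/24) = 7
lambda = 168/13
x = 28/13, y = 42/13, z = 21/13
Minimum value = 588/13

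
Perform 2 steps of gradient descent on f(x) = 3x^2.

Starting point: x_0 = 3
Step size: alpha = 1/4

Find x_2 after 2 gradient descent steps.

f(x) = 3x^2, f'(x) = 6x + (0)
Step 1: f'(3) = 18, x_1 = 3 - 1/4 * 18 = -3/2
Step 2: f'(-3/2) = -9, x_2 = -3/2 - 1/4 * -9 = 3/4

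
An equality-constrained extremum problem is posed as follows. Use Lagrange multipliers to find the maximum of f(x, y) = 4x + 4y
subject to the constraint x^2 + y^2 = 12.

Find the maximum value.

Set up Lagrange conditions: grad f = lambda * grad g
  4 = 2*lambda*x
  4 = 2*lambda*y
From these: x/y = 4/4, so x = 4t, y = 4t for some t.
Substitute into constraint: (4t)^2 + (4t)^2 = 12
  t^2 * 32 = 12
  t = sqrt(12/32)
Maximum = 4*x + 4*y = (4^2 + 4^2)*t = 32 * sqrt(12/32) = sqrt(384)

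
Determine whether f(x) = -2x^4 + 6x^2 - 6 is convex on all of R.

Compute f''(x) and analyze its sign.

f(x) = -2x^4 + 6x^2 - 6
f'(x) = -8x^3 + 12x
f''(x) = -24x^2 + 12
f''(x) = -24x^2 + 12 -> -inf as |x| -> inf
Therefore, f is not globally convex on R.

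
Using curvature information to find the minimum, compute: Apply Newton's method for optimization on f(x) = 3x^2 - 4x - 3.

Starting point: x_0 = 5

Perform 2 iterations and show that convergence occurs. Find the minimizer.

f(x) = 3x^2 - 4x - 3, f'(x) = 6x + (-4), f''(x) = 6
Step 1: f'(5) = 26, x_1 = 5 - 26/6 = 2/3
Step 2: f'(2/3) = 0, x_2 = 2/3 (converged)
Newton's method converges in 1 step for quadratics.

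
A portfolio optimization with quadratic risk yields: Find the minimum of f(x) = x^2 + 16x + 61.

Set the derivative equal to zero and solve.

f(x) = x^2 + 16x + 61
f'(x) = 2x + (16) = 0
x = -16/2 = -8
f(-8) = -3
Since f''(x) = 2 > 0, this is a minimum.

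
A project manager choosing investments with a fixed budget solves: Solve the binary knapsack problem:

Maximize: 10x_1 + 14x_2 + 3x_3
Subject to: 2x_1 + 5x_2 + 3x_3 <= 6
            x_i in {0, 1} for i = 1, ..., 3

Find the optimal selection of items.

Items: item 1 (v=10, w=2), item 2 (v=14, w=5), item 3 (v=3, w=3)
Capacity: 6
Checking all 8 subsets (w = total weight, v = total value):
  {}: w = 0, v = 0
  {1}: w = 2, v = 10
  {2}: w = 5, v = 14
  {3}: w = 3, v = 3
  {1, 2}: w = 7 > 6, infeasible
  {1, 3}: w = 5, v = 13
  {2, 3}: w = 8 > 6, infeasible
  {1, 2, 3}: w = 10 > 6, infeasible
Best feasible subset: items [2]
Total weight: 5 <= 6, total value: 14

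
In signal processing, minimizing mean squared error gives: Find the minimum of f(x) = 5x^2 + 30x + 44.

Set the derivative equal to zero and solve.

f(x) = 5x^2 + 30x + 44
f'(x) = 10x + (30) = 0
x = -30/10 = -3
f(-3) = -1
Since f''(x) = 10 > 0, this is a minimum.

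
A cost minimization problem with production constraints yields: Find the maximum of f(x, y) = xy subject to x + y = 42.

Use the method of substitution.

Substitute y = 42 - x into f(x,y) = xy:
g(x) = x(42 - x) = 42x - x^2
g'(x) = 42 - 2x = 0  =>  x = 21
y = 42 - 21 = 21
Maximum value = 21 * 21 = 441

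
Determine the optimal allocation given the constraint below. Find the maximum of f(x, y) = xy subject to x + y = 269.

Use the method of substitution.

Substitute y = 269 - x into f(x,y) = xy:
g(x) = x(269 - x) = 269x - x^2
g'(x) = 269 - 2x = 0  =>  x = 269/2
y = 269 - 269/2 = 269/2
Maximum value = (269/2) * (269/2) = 72361/4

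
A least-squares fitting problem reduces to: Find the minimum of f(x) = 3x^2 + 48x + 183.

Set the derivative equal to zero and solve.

f(x) = 3x^2 + 48x + 183
f'(x) = 6x + (48) = 0
x = -48/6 = -8
f(-8) = -9
Since f''(x) = 6 > 0, this is a minimum.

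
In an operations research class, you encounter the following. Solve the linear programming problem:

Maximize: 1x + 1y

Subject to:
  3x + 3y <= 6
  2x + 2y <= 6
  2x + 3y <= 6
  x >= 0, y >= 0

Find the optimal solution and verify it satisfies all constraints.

Feasible vertices: (0, 0), (0, 2), (2, 0)
Objective 1x + 1y at each vertex:
  (0, 0): 0
  (0, 2): 2
  (2, 0): 2
Maximum is 2 at (0, 2).
Verify constraints at (x, y) = (0, 2):
  3*0 + 3*2 = 6 <= 6 (active)
  2*0 + 2*2 = 4 <= 6
  2*0 + 3*2 = 6 <= 6 (active)
  x = 0 >= 0, y = 2 >= 0. All constraints satisfied.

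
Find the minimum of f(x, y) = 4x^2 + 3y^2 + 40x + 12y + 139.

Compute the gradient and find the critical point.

f(x,y) = 4x^2 + 3y^2 + 40x + 12y + 139
df/dx = 8x + (40) = 0  =>  x = -5
df/dy = 6y + (12) = 0  =>  y = -2
f(-5, -2) = 4*(-5)^2 + 3*(-2)^2 + 40*(-5) + 12*(-2) + 139 = 27
Hessian is diagonal with entries 8, 6 > 0, so this is a minimum.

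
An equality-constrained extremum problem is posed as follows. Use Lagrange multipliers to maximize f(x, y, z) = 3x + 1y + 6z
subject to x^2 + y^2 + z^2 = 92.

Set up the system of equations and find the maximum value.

Lagrange conditions: 3 = 2*lambda*x, 1 = 2*lambda*y, 6 = 2*lambda*z
So x:3 = y:1 = z:6, i.e. x = 3t, y = 1t, z = 6t
Constraint: t^2*(3^2 + 1^2 + 6^2) = 92
  t^2 * 46 = 92  =>  t = sqrt(2)
Maximum = 3*3t + 1*1t + 6*6t = 46*sqrt(2) = sqrt(4232)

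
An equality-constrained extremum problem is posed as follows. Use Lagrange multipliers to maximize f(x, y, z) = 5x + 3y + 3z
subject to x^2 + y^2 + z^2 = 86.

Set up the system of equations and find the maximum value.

Lagrange conditions: 5 = 2*lambda*x, 3 = 2*lambda*y, 3 = 2*lambda*z
So x:5 = y:3 = z:3, i.e. x = 5t, y = 3t, z = 3t
Constraint: t^2*(5^2 + 3^2 + 3^2) = 86
  t^2 * 43 = 86  =>  t = sqrt(2)
Maximum = 5*5t + 3*3t + 3*3t = 43*sqrt(2) = sqrt(3698)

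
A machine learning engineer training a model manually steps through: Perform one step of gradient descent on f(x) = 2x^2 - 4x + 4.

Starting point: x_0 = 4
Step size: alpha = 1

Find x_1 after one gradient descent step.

f(x) = 2x^2 - 4x + 4
f'(x) = 4x - 4
f'(4) = 4*4 + (-4) = 12
x_1 = x_0 - alpha * f'(x_0) = 4 - 1 * 12 = -8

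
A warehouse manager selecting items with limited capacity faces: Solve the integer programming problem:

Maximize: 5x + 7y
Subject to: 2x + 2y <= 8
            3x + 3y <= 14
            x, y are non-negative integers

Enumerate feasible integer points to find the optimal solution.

Constraint 1: 2x + 2y <= 8
Constraint 2: 3x + 3y <= 14
Feasible x range (need y >= 0): 0 <= x <= min(8/2, 14/3) => x in {0, ..., 4}.
Enumerate feasible integer points row by row (the coefficient of y is 7 > 0, so for each x the largest feasible y gives the best value):
  x = 0: y <= min((8 - 2*0)/2, (14 - 3*0)/3) => y in {0, ..., 4}; best 5*0 + 7*4 = 28
  x = 1: y <= min((8 - 2*1)/2, (14 - 3*1)/3) => y in {0, ..., 3}; best 5*1 + 7*3 = 26
  x = 2: y <= min((8 - 2*2)/2, (14 - 3*2)/3) => y in {0, ..., 2}; best 5*2 + 7*2 = 24
  x = 3: y <= min((8 - 2*3)/2, (14 - 3*3)/3) => y in {0, ..., 1}; best 5*3 + 7*1 = 22
  x = 4: y <= min((8 - 2*4)/2, (14 - 3*4)/3) => y in {0}; best 5*4 + 7*0 = 20
The maximum 5x + 7y = 28 is achieved at x = 0, y = 4.
Check: 2*0 + 2*4 = 8 <= 8 and 3*0 + 3*4 = 12 <= 14.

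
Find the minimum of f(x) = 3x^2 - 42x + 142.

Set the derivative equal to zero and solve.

f(x) = 3x^2 - 42x + 142
f'(x) = 6x + (-42) = 0
x = 42/6 = 7
f(7) = -5
Since f''(x) = 6 > 0, this is a minimum.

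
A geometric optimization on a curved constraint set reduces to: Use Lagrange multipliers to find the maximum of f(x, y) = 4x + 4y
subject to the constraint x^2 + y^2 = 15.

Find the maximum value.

Set up Lagrange conditions: grad f = lambda * grad g
  4 = 2*lambda*x
  4 = 2*lambda*y
From these: x/y = 4/4, so x = 4t, y = 4t for some t.
Substitute into constraint: (4t)^2 + (4t)^2 = 15
  t^2 * 32 = 15
  t = sqrt(15/32)
Maximum = 4*x + 4*y = (4^2 + 4^2)*t = 32 * sqrt(15/32) = sqrt(480)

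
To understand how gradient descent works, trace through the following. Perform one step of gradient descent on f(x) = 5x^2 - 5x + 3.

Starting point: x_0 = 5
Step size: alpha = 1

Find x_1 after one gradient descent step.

f(x) = 5x^2 - 5x + 3
f'(x) = 10x - 5
f'(5) = 10*5 + (-5) = 45
x_1 = x_0 - alpha * f'(x_0) = 5 - 1 * 45 = -40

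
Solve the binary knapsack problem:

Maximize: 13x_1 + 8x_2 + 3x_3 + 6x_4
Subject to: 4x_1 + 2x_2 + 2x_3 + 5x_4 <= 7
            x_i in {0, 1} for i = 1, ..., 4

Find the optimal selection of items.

Items: item 1 (v=13, w=4), item 2 (v=8, w=2), item 3 (v=3, w=2), item 4 (v=6, w=5)
Capacity: 7
Checking all 16 subsets (w = total weight, v = total value):
  {}: w = 0, v = 0
  {1}: w = 4, v = 13
  {2}: w = 2, v = 8
  {3}: w = 2, v = 3
  {4}: w = 5, v = 6
  {1, 2}: w = 6, v = 21
  {1, 3}: w = 6, v = 16
  {1, 4}: w = 9 > 7, infeasible
  {2, 3}: w = 4, v = 11
  {2, 4}: w = 7, v = 14
  {3, 4}: w = 7, v = 9
  {1, 2, 3}: w = 8 > 7, infeasible
  {1, 2, 4}: w = 11 > 7, infeasible
  {1, 3, 4}: w = 11 > 7, infeasible
  {2, 3, 4}: w = 9 > 7, infeasible
  {1, 2, 3, 4}: w = 13 > 7, infeasible
Best feasible subset: items [1, 2]
Total weight: 6 <= 7, total value: 21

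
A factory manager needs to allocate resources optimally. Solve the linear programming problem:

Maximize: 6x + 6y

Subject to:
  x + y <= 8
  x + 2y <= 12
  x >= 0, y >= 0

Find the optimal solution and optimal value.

Feasible vertices: (0, 0), (0, 6), (4, 4), (8, 0)
Objective 6x + 6y at each:
  (0, 0): 0
  (0, 6): 36
  (4, 4): 48
  (8, 0): 48
Maximum is 48 at (4, 4).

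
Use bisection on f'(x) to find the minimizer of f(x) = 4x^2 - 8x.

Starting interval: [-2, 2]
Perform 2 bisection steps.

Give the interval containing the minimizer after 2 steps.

Finding critical point of f(x) = 4x^2 - 8x using bisection on f'(x) = 8x + -8.
f'(x) = 0 when x = 1.
Starting interval: [-2, 2]
Step 1: mid = 0, f'(mid) = -8, new interval = [0, 2]
Step 2: mid = 1, f'(mid) = 0, new interval = [1, 1]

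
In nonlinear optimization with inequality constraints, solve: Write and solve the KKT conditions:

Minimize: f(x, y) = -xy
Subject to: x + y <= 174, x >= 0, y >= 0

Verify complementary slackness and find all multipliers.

Problem: min -xy s.t. x + y <= 174 (multiplier lambda), x >= 0 (mu_x), y >= 0 (mu_y)
KKT stationarity: -y + lambda - mu_x = 0, -x + lambda - mu_y = 0, with lambda, mu_x, mu_y >= 0
Complementary slackness: lambda*(x + y - 174) = 0, mu_x*x = 0, mu_y*y = 0
If lambda = 0: y = -mu_x <= 0 and x = -mu_y <= 0 force x = y = 0 with f = 0; but x = y = 87 is feasible with f = -7569 < 0, so this is not the minimum. Hence lambda > 0 and x + y = 174.
Try x > 0, y > 0 (so mu_x = mu_y = 0): y = lambda, x = lambda => x = y = lambda
x + y = 174 => 2*lambda = 174 => lambda = 87
x* = y* = 87 > 0, consistent with mu_x = mu_y = 0.
(Any feasible point with x = 0 or y = 0 has f = 0 > -7569, so the minimum is not on those boundaries.)
min(-xy) = -7569 (i.e. max xy = 7569)
Multipliers: lambda = 87, mu_x = 0, mu_y = 0
Complementary slackness: lambda*(x + y - 174) = 87*(87 + 87 - 174) = 0, mu_x*x = 0*87 = 0, mu_y*y = 0*87 = 0. Satisfied.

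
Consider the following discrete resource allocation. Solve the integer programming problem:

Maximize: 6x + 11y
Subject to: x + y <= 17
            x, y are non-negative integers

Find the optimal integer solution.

Objective: 6x + 11y, constraint: x + y <= 17
Coefficient of y is 11 > coefficient of x is 6, so allocate the entire budget to y.
Optimal: x = 0, y = 17, value = 187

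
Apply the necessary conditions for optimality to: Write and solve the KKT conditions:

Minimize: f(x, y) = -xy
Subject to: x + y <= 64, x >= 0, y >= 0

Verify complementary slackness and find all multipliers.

Problem: min -xy s.t. x + y <= 64 (multiplier lambda), x >= 0 (mu_x), y >= 0 (mu_y)
KKT stationarity: -y + lambda - mu_x = 0, -x + lambda - mu_y = 0, with lambda, mu_x, mu_y >= 0
Complementary slackness: lambda*(x + y - 64) = 0, mu_x*x = 0, mu_y*y = 0
If lambda = 0: y = -mu_x <= 0 and x = -mu_y <= 0 force x = y = 0 with f = 0; but x = y = 32 is feasible with f = -1024 < 0, so this is not the minimum. Hence lambda > 0 and x + y = 64.
Try x > 0, y > 0 (so mu_x = mu_y = 0): y = lambda, x = lambda => x = y = lambda
x + y = 64 => 2*lambda = 64 => lambda = 32
x* = y* = 32 > 0, consistent with mu_x = mu_y = 0.
(Any feasible point with x = 0 or y = 0 has f = 0 > -1024, so the minimum is not on those boundaries.)
min(-xy) = -1024 (i.e. max xy = 1024)
Multipliers: lambda = 32, mu_x = 0, mu_y = 0
Complementary slackness: lambda*(x + y - 64) = 32*(32 + 32 - 64) = 0, mu_x*x = 0*32 = 0, mu_y*y = 0*32 = 0. Satisfied.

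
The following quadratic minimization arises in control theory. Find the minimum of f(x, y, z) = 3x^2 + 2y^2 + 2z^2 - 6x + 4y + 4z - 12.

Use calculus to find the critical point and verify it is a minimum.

f(x,y,z) = 3x^2 + 2y^2 + 2z^2 - 6x + 4y + 4z - 12
df/dx = 6x + (-6) = 0 => x = 1
df/dy = 4y + (4) = 0 => y = -1
df/dz = 4z + (4) = 0 => z = -1
f(1,-1,-1) = 3*(1)^2 + 2*(-1)^2 + 2*(-1)^2 + -6*(1) + 4*(-1) + 4*(-1) + -12 = -19
Hessian is diagonal with entries 6, 4, 4 > 0, confirmed minimum.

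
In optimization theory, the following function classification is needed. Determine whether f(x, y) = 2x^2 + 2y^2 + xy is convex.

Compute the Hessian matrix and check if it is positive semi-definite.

f(x,y) = 2x^2 + 2y^2 + xy
Hessian H = [[4, 1], [1, 4]]
trace(H) = 8, det(H) = 15
Eigenvalues: (8 +/- sqrt(4)) / 2 = 5, 3
Since both eigenvalues > 0, f is convex.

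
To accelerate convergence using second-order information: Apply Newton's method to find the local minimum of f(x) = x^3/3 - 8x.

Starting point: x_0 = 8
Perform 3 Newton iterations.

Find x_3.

f(x) = x^3/3 - 8x
f'(x) = x^2 - 8, f''(x) = 2x
Newton update: x_{n+1} = x_n - (x_n^2 - 8)/(2*x_n)
Step 1: x_0 = 8, f'=56, f''=16, x_1 = 9/2
Step 2: x_1 = 9/2, f'=49/4, f''=9, x_2 = 113/36
Step 3: x_2 = 113/36, f'=2401/1296, f''=113/18, x_3 = 23137/8136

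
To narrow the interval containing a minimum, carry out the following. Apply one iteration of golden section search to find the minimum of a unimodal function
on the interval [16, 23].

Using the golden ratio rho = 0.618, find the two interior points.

Golden section search on [16, 23].
Golden ratio rho = 0.618 (approx).
Interior points:
  x_1 = 16 + (1-0.618)*7 = 18.6740
  x_2 = 16 + 0.618*7 = 20.3260
Compare f(x_1) and f(x_2) to determine which subinterval to keep.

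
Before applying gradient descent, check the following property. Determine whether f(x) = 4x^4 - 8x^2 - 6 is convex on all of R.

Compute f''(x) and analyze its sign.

f(x) = 4x^4 - 8x^2 - 6
f'(x) = 16x^3 + -16x
f''(x) = 48x^2 + -16
f''(0) = -16 < 0, so not convex near x = 0
Therefore, f is not globally convex on R.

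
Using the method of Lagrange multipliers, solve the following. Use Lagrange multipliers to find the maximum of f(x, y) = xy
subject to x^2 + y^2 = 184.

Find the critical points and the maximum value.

Lagrange conditions: y = 2*lambda*x and x = 2*lambda*y
If x = 0 then y = 0, violating the constraint, so x, y != 0.
Dividing: y/x = x/y => x^2 = y^2 => y = x or y = -x
Constraint: 2x^2 = 184 => x^2 = 92 => x = +/-sqrt(92)
Critical points: (sqrt(92), sqrt(92)), (-sqrt(92), -sqrt(92)), (sqrt(92), -sqrt(92)), (-sqrt(92), sqrt(92))
  y = x:  xy = x^2 = 92  at (sqrt(92), sqrt(92)) and (-sqrt(92), -sqrt(92))
  y = -x: xy = -x^2 = -92 at (sqrt(92), -sqrt(92)) and (-sqrt(92), sqrt(92))
Maximum xy = 92 at (sqrt(92), sqrt(92)) and (-sqrt(92), -sqrt(92))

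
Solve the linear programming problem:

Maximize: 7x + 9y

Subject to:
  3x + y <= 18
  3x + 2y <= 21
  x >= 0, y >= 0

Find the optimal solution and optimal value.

Feasible vertices: (0, 0), (0, 21/2), (5, 3), (6, 0)
Objective 7x + 9y at each:
  (0, 0): 0
  (0, 21/2): 189/2
  (5, 3): 62
  (6, 0): 42
Maximum is 189/2 at (0, 21/2).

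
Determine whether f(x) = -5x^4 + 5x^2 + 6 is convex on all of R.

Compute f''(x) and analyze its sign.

f(x) = -5x^4 + 5x^2 + 6
f'(x) = -20x^3 + 10x
f''(x) = -60x^2 + 10
f''(x) = -60x^2 + 10 -> -inf as |x| -> inf
Therefore, f is not globally convex on R.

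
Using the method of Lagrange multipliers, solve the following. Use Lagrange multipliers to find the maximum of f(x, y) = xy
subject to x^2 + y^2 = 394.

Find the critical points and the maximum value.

Lagrange conditions: y = 2*lambda*x and x = 2*lambda*y
If x = 0 then y = 0, violating the constraint, so x, y != 0.
Dividing: y/x = x/y => x^2 = y^2 => y = x or y = -x
Constraint: 2x^2 = 394 => x^2 = 197 => x = +/-sqrt(197)
Critical points: (sqrt(197), sqrt(197)), (-sqrt(197), -sqrt(197)), (sqrt(197), -sqrt(197)), (-sqrt(197), sqrt(197))
  y = x:  xy = x^2 = 197  at (sqrt(197), sqrt(197)) and (-sqrt(197), -sqrt(197))
  y = -x: xy = -x^2 = -197 at (sqrt(197), -sqrt(197)) and (-sqrt(197), sqrt(197))
Maximum xy = 197 at (sqrt(197), sqrt(197)) and (-sqrt(197), -sqrt(197))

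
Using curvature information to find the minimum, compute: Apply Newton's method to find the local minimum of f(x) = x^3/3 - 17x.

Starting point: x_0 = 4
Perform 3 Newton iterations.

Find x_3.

f(x) = x^3/3 - 17x
f'(x) = x^2 - 17, f''(x) = 2x
Newton update: x_{n+1} = x_n - (x_n^2 - 17)/(2*x_n)
Step 1: x_0 = 4, f'=-1, f''=8, x_1 = 33/8
Step 2: x_1 = 33/8, f'=1/64, f''=33/4, x_2 = 2177/528
Step 3: x_2 = 2177/528, f'=1/278784, f''=2177/264, x_3 = 9478657/2298912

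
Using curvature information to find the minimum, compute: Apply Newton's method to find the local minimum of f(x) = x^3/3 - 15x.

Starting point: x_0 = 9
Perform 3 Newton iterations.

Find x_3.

f(x) = x^3/3 - 15x
f'(x) = x^2 - 15, f''(x) = 2x
Newton update: x_{n+1} = x_n - (x_n^2 - 15)/(2*x_n)
Step 1: x_0 = 9, f'=66, f''=18, x_1 = 16/3
Step 2: x_1 = 16/3, f'=121/9, f''=32/3, x_2 = 391/96
Step 3: x_2 = 391/96, f'=14641/9216, f''=391/48, x_3 = 291121/75072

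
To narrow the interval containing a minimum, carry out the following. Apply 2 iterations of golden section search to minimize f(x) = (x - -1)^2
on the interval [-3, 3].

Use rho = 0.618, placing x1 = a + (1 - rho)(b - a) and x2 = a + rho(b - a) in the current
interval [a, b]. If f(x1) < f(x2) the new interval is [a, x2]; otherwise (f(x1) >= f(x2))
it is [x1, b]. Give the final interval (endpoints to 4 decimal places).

Golden section search for min of f(x) = (x - -1)^2 on [-3, 3].
Each step: x1 = a + (1 - rho)(b - a), x2 = a + rho(b - a); if f(x1) < f(x2) keep [a, x2], otherwise keep [x1, b].
Step 1: [-3.0000, 3.0000], x1=-0.7080 (f=0.0853), x2=0.7080 (f=2.9173); f(x1) < f(x2) => keep [-3.0000, 0.7080]
Step 2: [-3.0000, 0.7080], x1=-1.5835 (f=0.3405), x2=-0.7085 (f=0.0850); f(x1) > f(x2) => keep [-1.5835, 0.7080]
Final interval: [-1.5835, 0.7080]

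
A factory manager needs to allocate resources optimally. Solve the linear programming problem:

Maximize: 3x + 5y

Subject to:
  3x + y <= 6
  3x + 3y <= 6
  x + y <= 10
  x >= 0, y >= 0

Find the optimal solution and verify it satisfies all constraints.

Feasible vertices: (0, 0), (0, 2), (2, 0)
Objective 3x + 5y at each vertex:
  (0, 0): 0
  (0, 2): 10
  (2, 0): 6
Maximum is 10 at (0, 2).
Verify constraints at (x, y) = (0, 2):
  3*0 + 1*2 = 2 <= 6
  3*0 + 3*2 = 6 <= 6 (active)
  1*0 + 1*2 = 2 <= 10
  x = 0 >= 0, y = 2 >= 0. All constraints satisfied.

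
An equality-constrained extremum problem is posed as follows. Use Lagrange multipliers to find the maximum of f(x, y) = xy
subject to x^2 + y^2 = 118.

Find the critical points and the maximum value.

Lagrange conditions: y = 2*lambda*x and x = 2*lambda*y
If x = 0 then y = 0, violating the constraint, so x, y != 0.
Dividing: y/x = x/y => x^2 = y^2 => y = x or y = -x
Constraint: 2x^2 = 118 => x^2 = 59 => x = +/-sqrt(59)
Critical points: (sqrt(59), sqrt(59)), (-sqrt(59), -sqrt(59)), (sqrt(59), -sqrt(59)), (-sqrt(59), sqrt(59))
  y = x:  xy = x^2 = 59  at (sqrt(59), sqrt(59)) and (-sqrt(59), -sqrt(59))
  y = -x: xy = -x^2 = -59 at (sqrt(59), -sqrt(59)) and (-sqrt(59), sqrt(59))
Maximum xy = 59 at (sqrt(59), sqrt(59)) and (-sqrt(59), -sqrt(59))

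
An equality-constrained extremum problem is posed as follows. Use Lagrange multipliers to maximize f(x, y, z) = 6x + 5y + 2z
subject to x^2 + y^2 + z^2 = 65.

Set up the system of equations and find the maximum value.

Lagrange conditions: 6 = 2*lambda*x, 5 = 2*lambda*y, 2 = 2*lambda*z
So x:6 = y:5 = z:2, i.e. x = 6t, y = 5t, z = 2t
Constraint: t^2*(6^2 + 5^2 + 2^2) = 65
  t^2 * 65 = 65  =>  t = sqrt(1)
Maximum = 6*6t + 5*5t + 2*2t = 65*sqrt(1) = 65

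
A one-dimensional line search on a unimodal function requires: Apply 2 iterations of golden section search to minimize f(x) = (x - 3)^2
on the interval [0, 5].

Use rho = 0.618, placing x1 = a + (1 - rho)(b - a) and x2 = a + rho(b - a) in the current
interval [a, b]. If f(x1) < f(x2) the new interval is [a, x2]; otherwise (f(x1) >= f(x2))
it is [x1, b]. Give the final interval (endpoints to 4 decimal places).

Golden section search for min of f(x) = (x - 3)^2 on [0, 5].
Each step: x1 = a + (1 - rho)(b - a), x2 = a + rho(b - a); if f(x1) < f(x2) keep [a, x2], otherwise keep [x1, b].
Step 1: [0.0000, 5.0000], x1=1.9100 (f=1.1881), x2=3.0900 (f=0.0081); f(x1) > f(x2) => keep [1.9100, 5.0000]
Step 2: [1.9100, 5.0000], x1=3.0904 (f=0.0082), x2=3.8196 (f=0.6718); f(x1) < f(x2) => keep [1.9100, 3.8196]
Final interval: [1.9100, 3.8196]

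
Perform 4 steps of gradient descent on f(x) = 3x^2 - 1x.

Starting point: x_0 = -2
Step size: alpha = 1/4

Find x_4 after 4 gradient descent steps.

f(x) = 3x^2 - 1x, f'(x) = 6x + (-1)
Step 1: f'(-2) = -13, x_1 = -2 - 1/4 * -13 = 5/4
Step 2: f'(5/4) = 13/2, x_2 = 5/4 - 1/4 * 13/2 = -3/8
Step 3: f'(-3/8) = -13/4, x_3 = -3/8 - 1/4 * -13/4 = 7/16
Step 4: f'(7/16) = 13/8, x_4 = 7/16 - 1/4 * 13/8 = 1/32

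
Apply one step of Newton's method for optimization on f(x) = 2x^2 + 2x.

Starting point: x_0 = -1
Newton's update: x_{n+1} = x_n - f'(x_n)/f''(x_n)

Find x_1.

f(x) = 2x^2 + 2x
f'(x) = 4x + (2), f''(x) = 4
Newton step: x_1 = x_0 - f'(x_0)/f''(x_0)
f'(-1) = -2
x_1 = -1 - -2/4 = -1/2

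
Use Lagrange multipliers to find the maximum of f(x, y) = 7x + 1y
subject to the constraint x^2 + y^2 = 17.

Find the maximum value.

Set up Lagrange conditions: grad f = lambda * grad g
  7 = 2*lambda*x
  1 = 2*lambda*y
From these: x/y = 7/1, so x = 7t, y = 1t for some t.
Substitute into constraint: (7t)^2 + (1t)^2 = 17
  t^2 * 50 = 17
  t = sqrt(17/50)
Maximum = 7*x + 1*y = (7^2 + 1^2)*t = 50 * sqrt(17/50) = sqrt(850)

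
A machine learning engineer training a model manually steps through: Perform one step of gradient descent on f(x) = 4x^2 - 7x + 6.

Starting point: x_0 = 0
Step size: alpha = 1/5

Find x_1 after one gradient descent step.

f(x) = 4x^2 - 7x + 6
f'(x) = 8x - 7
f'(0) = 8*0 + (-7) = -7
x_1 = x_0 - alpha * f'(x_0) = 0 - 1/5 * -7 = 7/5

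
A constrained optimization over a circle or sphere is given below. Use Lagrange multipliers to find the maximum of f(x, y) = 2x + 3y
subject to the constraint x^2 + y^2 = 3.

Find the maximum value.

Set up Lagrange conditions: grad f = lambda * grad g
  2 = 2*lambda*x
  3 = 2*lambda*y
From these: x/y = 2/3, so x = 2t, y = 3t for some t.
Substitute into constraint: (2t)^2 + (3t)^2 = 3
  t^2 * 13 = 3
  t = sqrt(3/13)
Maximum = 2*x + 3*y = (2^2 + 3^2)*t = 13 * sqrt(3/13) = sqrt(39)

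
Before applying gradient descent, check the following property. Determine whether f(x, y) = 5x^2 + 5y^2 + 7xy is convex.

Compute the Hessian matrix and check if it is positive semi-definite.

f(x,y) = 5x^2 + 5y^2 + 7xy
Hessian H = [[10, 7], [7, 10]]
trace(H) = 20, det(H) = 51
Eigenvalues: (20 +/- sqrt(196)) / 2 = 17, 3
Since both eigenvalues > 0, f is convex.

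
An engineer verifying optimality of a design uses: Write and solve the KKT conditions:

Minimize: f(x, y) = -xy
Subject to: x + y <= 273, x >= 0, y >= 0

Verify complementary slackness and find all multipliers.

Problem: min -xy s.t. x + y <= 273 (multiplier lambda), x >= 0 (mu_x), y >= 0 (mu_y)
KKT stationarity: -y + lambda - mu_x = 0, -x + lambda - mu_y = 0, with lambda, mu_x, mu_y >= 0
Complementary slackness: lambda*(x + y - 273) = 0, mu_x*x = 0, mu_y*y = 0
If lambda = 0: y = -mu_x <= 0 and x = -mu_y <= 0 force x = y = 0 with f = 0; but x = y = 273/2 is feasible with f = -74529/4 < 0, so this is not the minimum. Hence lambda > 0 and x + y = 273.
Try x > 0, y > 0 (so mu_x = mu_y = 0): y = lambda, x = lambda => x = y = lambda
x + y = 273 => 2*lambda = 273 => lambda = 273/2
x* = y* = 273/2 > 0, consistent with mu_x = mu_y = 0.
(Any feasible point with x = 0 or y = 0 has f = 0 > -74529/4, so the minimum is not on those boundaries.)
min(-xy) = -74529/4 (i.e. max xy = 74529/4)
Multipliers: lambda = 273/2, mu_x = 0, mu_y = 0
Complementary slackness: lambda*(x + y - 273) = 273/2*(273/2 + 273/2 - 273) = 0, mu_x*x = 0*273/2 = 0, mu_y*y = 0*273/2 = 0. Satisfied.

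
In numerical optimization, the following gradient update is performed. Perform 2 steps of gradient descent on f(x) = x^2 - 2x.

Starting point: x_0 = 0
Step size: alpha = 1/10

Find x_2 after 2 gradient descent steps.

f(x) = x^2 - 2x, f'(x) = 2x + (-2)
Step 1: f'(0) = -2, x_1 = 0 - 1/10 * -2 = 1/5
Step 2: f'(1/5) = -8/5, x_2 = 1/5 - 1/10 * -8/5 = 9/25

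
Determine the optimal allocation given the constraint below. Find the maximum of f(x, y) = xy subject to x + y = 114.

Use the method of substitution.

Substitute y = 114 - x into f(x,y) = xy:
g(x) = x(114 - x) = 114x - x^2
g'(x) = 114 - 2x = 0  =>  x = 57
y = 114 - 57 = 57
Maximum value = 57 * 57 = 3249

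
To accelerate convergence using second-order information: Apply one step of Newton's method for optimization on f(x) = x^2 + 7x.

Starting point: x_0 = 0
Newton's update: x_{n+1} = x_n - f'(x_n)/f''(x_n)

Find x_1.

f(x) = x^2 + 7x
f'(x) = 2x + (7), f''(x) = 2
Newton step: x_1 = x_0 - f'(x_0)/f''(x_0)
f'(0) = 7
x_1 = 0 - 7/2 = -7/2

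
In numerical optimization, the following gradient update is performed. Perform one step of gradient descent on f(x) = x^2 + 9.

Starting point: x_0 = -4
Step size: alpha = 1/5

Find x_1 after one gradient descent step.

f(x) = x^2 + 9
f'(x) = 2x + 0
f'(-4) = 2*-4 + (0) = -8
x_1 = x_0 - alpha * f'(x_0) = -4 - 1/5 * -8 = -12/5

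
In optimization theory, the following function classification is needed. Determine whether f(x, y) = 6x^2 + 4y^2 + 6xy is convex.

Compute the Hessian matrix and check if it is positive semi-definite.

f(x,y) = 6x^2 + 4y^2 + 6xy
Hessian H = [[12, 6], [6, 8]]
trace(H) = 20, det(H) = 60
Eigenvalues: (20 +/- sqrt(160)) / 2 = 16.32, 3.675
Since both eigenvalues > 0, f is convex.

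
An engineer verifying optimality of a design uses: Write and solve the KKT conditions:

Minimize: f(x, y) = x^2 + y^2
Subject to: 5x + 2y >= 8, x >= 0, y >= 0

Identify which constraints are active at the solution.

KKT conditions for min x^2 + y^2 s.t. 5x + 2y >= 8, x >= 0, y >= 0:
Stationarity: 2x = mu*5 + mu_x, 2y = mu*2 + mu_y, with mu, mu_x, mu_y >= 0
Complementary slackness: mu*(5x + 2y - 8) = 0, mu_x*x = 0, mu_y*y = 0
(0, 0) is infeasible (5*0 + 2*0 < 8), so if mu = 0 stationarity would force x = mu_x/2 >= 0, y = mu_y/2 >= 0 with mu_x*x = mu_y*y = 0, i.e. x = y = 0: contradiction. Hence mu > 0 and 5x + 2y = 8 is active.
Try x > 0, y > 0 (so mu_x = mu_y = 0): x = 5*mu/2, y = 2*mu/2
Substitute: 5*(5*mu/2) + 2*(2*mu/2) = 8
  mu*29/2 = 8 => mu = 16/29
x* = 40/29 > 0, y* = 16/29 > 0, consistent with mu_x = mu_y = 0.
f is convex and the constraints are linear, so this KKT point is the global minimum.
f* = 64/29
Active constraints: 5x + 2y >= 8 (holds with equality, mu = 16/29 > 0); x >= 0 and y >= 0 are inactive (mu_x = mu_y = 0).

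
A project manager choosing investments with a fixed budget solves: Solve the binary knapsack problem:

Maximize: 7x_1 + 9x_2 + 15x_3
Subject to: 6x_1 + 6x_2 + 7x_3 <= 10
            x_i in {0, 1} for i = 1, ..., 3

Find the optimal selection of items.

Items: item 1 (v=7, w=6), item 2 (v=9, w=6), item 3 (v=15, w=7)
Capacity: 10
Checking all 8 subsets (w = total weight, v = total value):
  {}: w = 0, v = 0
  {1}: w = 6, v = 7
  {2}: w = 6, v = 9
  {3}: w = 7, v = 15
  {1, 2}: w = 12 > 10, infeasible
  {1, 3}: w = 13 > 10, infeasible
  {2, 3}: w = 13 > 10, infeasible
  {1, 2, 3}: w = 19 > 10, infeasible
Best feasible subset: items [3]
Total weight: 7 <= 10, total value: 15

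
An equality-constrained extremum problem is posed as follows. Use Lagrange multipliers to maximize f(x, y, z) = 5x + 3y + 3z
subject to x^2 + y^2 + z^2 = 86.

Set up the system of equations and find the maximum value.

Lagrange conditions: 5 = 2*lambda*x, 3 = 2*lambda*y, 3 = 2*lambda*z
So x:5 = y:3 = z:3, i.e. x = 5t, y = 3t, z = 3t
Constraint: t^2*(5^2 + 3^2 + 3^2) = 86
  t^2 * 43 = 86  =>  t = sqrt(2)
Maximum = 5*5t + 3*3t + 3*3t = 43*sqrt(2) = sqrt(3698)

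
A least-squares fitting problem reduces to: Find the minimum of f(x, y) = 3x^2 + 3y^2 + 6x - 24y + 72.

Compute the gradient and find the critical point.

f(x,y) = 3x^2 + 3y^2 + 6x - 24y + 72
df/dx = 6x + (6) = 0  =>  x = -1
df/dy = 6y + (-24) = 0  =>  y = 4
f(-1, 4) = 3*(-1)^2 + 3*(4)^2 + 6*(-1) + -24*(4) + 72 = 21
Hessian is diagonal with entries 6, 6 > 0, so this is a minimum.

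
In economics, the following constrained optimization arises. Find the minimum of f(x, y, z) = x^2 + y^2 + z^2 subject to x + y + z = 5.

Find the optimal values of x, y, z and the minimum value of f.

Using Lagrange multipliers on f = x^2 + y^2 + z^2 with constraint x + y + z = 5:
Conditions: 2*1*x = lambda, 2*1*y = lambda, 2*1*z = lambda
So x = lambda/2, y = lambda/2, z = lambda/2
Substituting into constraint: lambda * (3/2) = 5
lambda = 10/3
x = 5/3, y = 5/3, z = 5/3
Minimum value = 25/3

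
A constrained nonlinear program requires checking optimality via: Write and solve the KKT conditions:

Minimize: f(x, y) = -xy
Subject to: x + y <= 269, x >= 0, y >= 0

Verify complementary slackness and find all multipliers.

Problem: min -xy s.t. x + y <= 269 (multiplier lambda), x >= 0 (mu_x), y >= 0 (mu_y)
KKT stationarity: -y + lambda - mu_x = 0, -x + lambda - mu_y = 0, with lambda, mu_x, mu_y >= 0
Complementary slackness: lambda*(x + y - 269) = 0, mu_x*x = 0, mu_y*y = 0
If lambda = 0: y = -mu_x <= 0 and x = -mu_y <= 0 force x = y = 0 with f = 0; but x = y = 269/2 is feasible with f = -72361/4 < 0, so this is not the minimum. Hence lambda > 0 and x + y = 269.
Try x > 0, y > 0 (so mu_x = mu_y = 0): y = lambda, x = lambda => x = y = lambda
x + y = 269 => 2*lambda = 269 => lambda = 269/2
x* = y* = 269/2 > 0, consistent with mu_x = mu_y = 0.
(Any feasible point with x = 0 or y = 0 has f = 0 > -72361/4, so the minimum is not on those boundaries.)
min(-xy) = -72361/4 (i.e. max xy = 72361/4)
Multipliers: lambda = 269/2, mu_x = 0, mu_y = 0
Complementary slackness: lambda*(x + y - 269) = 269/2*(269/2 + 269/2 - 269) = 0, mu_x*x = 0*269/2 = 0, mu_y*y = 0*269/2 = 0. Satisfied.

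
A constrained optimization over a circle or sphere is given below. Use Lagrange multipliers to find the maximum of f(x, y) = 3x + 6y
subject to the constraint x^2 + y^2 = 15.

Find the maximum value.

Set up Lagrange conditions: grad f = lambda * grad g
  3 = 2*lambda*x
  6 = 2*lambda*y
From these: x/y = 3/6, so x = 3t, y = 6t for some t.
Substitute into constraint: (3t)^2 + (6t)^2 = 15
  t^2 * 45 = 15
  t = sqrt(15/45)
Maximum = 3*x + 6*y = (3^2 + 6^2)*t = 45 * sqrt(15/45) = sqrt(675)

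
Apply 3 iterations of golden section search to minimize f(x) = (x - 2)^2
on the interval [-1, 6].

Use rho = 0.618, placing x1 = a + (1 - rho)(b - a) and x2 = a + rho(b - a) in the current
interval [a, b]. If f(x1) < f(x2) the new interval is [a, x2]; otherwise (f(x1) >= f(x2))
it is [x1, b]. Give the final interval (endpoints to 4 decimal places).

Golden section search for min of f(x) = (x - 2)^2 on [-1, 6].
Each step: x1 = a + (1 - rho)(b - a), x2 = a + rho(b - a); if f(x1) < f(x2) keep [a, x2], otherwise keep [x1, b].
Step 1: [-1.0000, 6.0000], x1=1.6740 (f=0.1063), x2=3.3260 (f=1.7583); f(x1) < f(x2) => keep [-1.0000, 3.3260]
Step 2: [-1.0000, 3.3260], x1=0.6525 (f=1.8157), x2=1.6735 (f=0.1066); f(x1) > f(x2) => keep [0.6525, 3.3260]
Step 3: [0.6525, 3.3260], x1=1.6738 (f=0.1064), x2=2.3047 (f=0.0929); f(x1) > f(x2) => keep [1.6738, 3.3260]
Final interval: [1.6738, 3.3260]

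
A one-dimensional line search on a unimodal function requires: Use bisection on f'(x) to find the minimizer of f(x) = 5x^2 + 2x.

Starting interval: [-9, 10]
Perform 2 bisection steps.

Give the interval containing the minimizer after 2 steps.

Finding critical point of f(x) = 5x^2 + 2x using bisection on f'(x) = 10x + 2.
f'(x) = 0 when x = -1/5.
Starting interval: [-9, 10]
Step 1: mid = 1/2, f'(mid) = 7, new interval = [-9, 1/2]
Step 2: mid = -17/4, f'(mid) = -81/2, new interval = [-17/4, 1/2]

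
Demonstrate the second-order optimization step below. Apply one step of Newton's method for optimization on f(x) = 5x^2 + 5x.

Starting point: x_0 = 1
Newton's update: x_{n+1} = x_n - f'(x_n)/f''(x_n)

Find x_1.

f(x) = 5x^2 + 5x
f'(x) = 10x + (5), f''(x) = 10
Newton step: x_1 = x_0 - f'(x_0)/f''(x_0)
f'(1) = 15
x_1 = 1 - 15/10 = -1/2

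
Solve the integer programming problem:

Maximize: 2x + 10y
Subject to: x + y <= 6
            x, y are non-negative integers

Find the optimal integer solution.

Objective: 2x + 10y, constraint: x + y <= 6
Coefficient of y is 10 > coefficient of x is 2, so allocate the entire budget to y.
Optimal: x = 0, y = 6, value = 60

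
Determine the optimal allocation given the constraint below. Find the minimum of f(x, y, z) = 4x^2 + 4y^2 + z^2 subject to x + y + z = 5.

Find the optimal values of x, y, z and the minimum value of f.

Using Lagrange multipliers on f = 4x^2 + 4y^2 + z^2 with constraint x + y + z = 5:
Conditions: 2*4*x = lambda, 2*4*y = lambda, 2*1*z = lambda
So x = lambda/8, y = lambda/8, z = lambda/2
Substituting into constraint: lambda * (3/4) = 5
lambda = 20/3
x = 5/6, y = 5/6, z = 10/3
Minimum value = 50/3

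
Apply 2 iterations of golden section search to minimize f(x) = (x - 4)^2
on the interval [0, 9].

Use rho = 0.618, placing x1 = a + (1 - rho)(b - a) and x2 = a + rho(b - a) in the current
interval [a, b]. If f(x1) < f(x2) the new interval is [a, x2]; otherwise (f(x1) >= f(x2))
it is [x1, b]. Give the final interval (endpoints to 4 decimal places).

Golden section search for min of f(x) = (x - 4)^2 on [0, 9].
Each step: x1 = a + (1 - rho)(b - a), x2 = a + rho(b - a); if f(x1) < f(x2) keep [a, x2], otherwise keep [x1, b].
Step 1: [0.0000, 9.0000], x1=3.4380 (f=0.3158), x2=5.5620 (f=2.4398); f(x1) < f(x2) => keep [0.0000, 5.5620]
Step 2: [0.0000, 5.5620], x1=2.1247 (f=3.5168), x2=3.4373 (f=0.3166); f(x1) > f(x2) => keep [2.1247, 5.5620]
Final interval: [2.1247, 5.5620]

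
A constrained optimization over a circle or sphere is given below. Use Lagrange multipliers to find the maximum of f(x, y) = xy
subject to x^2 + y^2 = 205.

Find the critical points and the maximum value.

Lagrange conditions: y = 2*lambda*x and x = 2*lambda*y
If x = 0 then y = 0, violating the constraint, so x, y != 0.
Dividing: y/x = x/y => x^2 = y^2 => y = x or y = -x
Constraint: 2x^2 = 205 => x^2 = 205/2 => x = +/-sqrt(205/2)
Critical points: (sqrt(205/2), sqrt(205/2)), (-sqrt(205/2), -sqrt(205/2)), (sqrt(205/2), -sqrt(205/2)), (-sqrt(205/2), sqrt(205/2))
  y = x:  xy = x^2 = 205/2  at (sqrt(205/2), sqrt(205/2)) and (-sqrt(205/2), -sqrt(205/2))
  y = -x: xy = -x^2 = -205/2 at (sqrt(205/2), -sqrt(205/2)) and (-sqrt(205/2), sqrt(205/2))
Maximum xy = 205/2 at (sqrt(205/2), sqrt(205/2)) and (-sqrt(205/2), -sqrt(205/2))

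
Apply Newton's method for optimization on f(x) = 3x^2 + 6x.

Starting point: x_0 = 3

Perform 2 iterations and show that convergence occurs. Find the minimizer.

f(x) = 3x^2 + 6x, f'(x) = 6x + (6), f''(x) = 6
Step 1: f'(3) = 24, x_1 = 3 - 24/6 = -1
Step 2: f'(-1) = 0, x_2 = -1 (converged)
Newton's method converges in 1 step for quadratics.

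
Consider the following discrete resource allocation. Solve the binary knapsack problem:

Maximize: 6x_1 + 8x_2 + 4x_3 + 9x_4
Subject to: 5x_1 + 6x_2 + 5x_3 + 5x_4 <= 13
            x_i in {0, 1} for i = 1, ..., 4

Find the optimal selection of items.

Items: item 1 (v=6, w=5), item 2 (v=8, w=6), item 3 (v=4, w=5), item 4 (v=9, w=5)
Capacity: 13
Checking all 16 subsets (w = total weight, v = total value):
  {}: w = 0, v = 0
  {1}: w = 5, v = 6
  {2}: w = 6, v = 8
  {3}: w = 5, v = 4
  {4}: w = 5, v = 9
  {1, 2}: w = 11, v = 14
  {1, 3}: w = 10, v = 10
  {1, 4}: w = 10, v = 15
  {2, 3}: w = 11, v = 12
  {2, 4}: w = 11, v = 17
  {3, 4}: w = 10, v = 13
  {1, 2, 3}: w = 16 > 13, infeasible
  {1, 2, 4}: w = 16 > 13, infeasible
  {1, 3, 4}: w = 15 > 13, infeasible
  {2, 3, 4}: w = 16 > 13, infeasible
  {1, 2, 3, 4}: w = 21 > 13, infeasible
Best feasible subset: items [2, 4]
Total weight: 11 <= 13, total value: 17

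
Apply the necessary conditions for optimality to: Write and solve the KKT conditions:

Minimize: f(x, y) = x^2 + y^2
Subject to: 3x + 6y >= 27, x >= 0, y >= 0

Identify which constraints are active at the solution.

KKT conditions for min x^2 + y^2 s.t. 3x + 6y >= 27, x >= 0, y >= 0:
Stationarity: 2x = mu*3 + mu_x, 2y = mu*6 + mu_y, with mu, mu_x, mu_y >= 0
Complementary slackness: mu*(3x + 6y - 27) = 0, mu_x*x = 0, mu_y*y = 0
(0, 0) is infeasible (3*0 + 6*0 < 27), so if mu = 0 stationarity would force x = mu_x/2 >= 0, y = mu_y/2 >= 0 with mu_x*x = mu_y*y = 0, i.e. x = y = 0: contradiction. Hence mu > 0 and 3x + 6y = 27 is active.
Try x > 0, y > 0 (so mu_x = mu_y = 0): x = 3*mu/2, y = 6*mu/2
Substitute: 3*(3*mu/2) + 6*(6*mu/2) = 27
  mu*45/2 = 27 => mu = 6/5
x* = 9/5 > 0, y* = 18/5 > 0, consistent with mu_x = mu_y = 0.
f is convex and the constraints are linear, so this KKT point is the global minimum.
f* = 81/5
Active constraints: 3x + 6y >= 27 (holds with equality, mu = 6/5 > 0); x >= 0 and y >= 0 are inactive (mu_x = mu_y = 0).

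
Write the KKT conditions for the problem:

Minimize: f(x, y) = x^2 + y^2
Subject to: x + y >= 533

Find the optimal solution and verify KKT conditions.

KKT conditions for min x^2 + y^2 s.t. x + y >= 533:
Stationarity: 2x = mu, 2y = mu
So x = y = mu/2.
Complementary slackness: mu*(x + y - 533) = 0
Primal feasibility: x + y >= 533; dual feasibility: mu >= 0
If mu = 0 then x = y = 0, but 0 + 0 < 533 is infeasible, so the constraint is active.
Constraint active: x + y = 2*(mu/2) = 533 => mu = 533
x = y = 533/2, f = 284089/2
Verify: stationarity 2*(533/2) = 533 = mu; primal 533/2 + 533/2 = 533 >= 533; dual mu = 533 >= 0; complementary slackness 533*(533 - 533) = 0. All KKT conditions hold.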